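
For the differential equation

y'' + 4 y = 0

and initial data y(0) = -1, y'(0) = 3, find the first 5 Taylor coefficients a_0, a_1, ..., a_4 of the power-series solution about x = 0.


Ansatz: y(x) = sum_{n>=0} a_n x^n, so y'(x) = sum_{n>=1} n a_n x^(n-1) and y''(x) = sum_{n>=2} n(n-1) a_n x^(n-2).
Substitute into P(x) y'' + Q(x) y' + R(x) y = 0 with P(x) = 1, Q(x) = 0, R(x) = 4, and match powers of x.
Initial conditions: a_0 = -1, a_1 = 3.
Setting the coefficient of each power of x to zero and solving order by order (substituting the coefficients already found):
  x^0: 2 a_2 + 4 a_0 = 0  ->  2 a_2 = -4 a_0 = 4  ->  a_2 = 2
  x^1: 6 a_3 + 4 a_1 = 0  ->  6 a_3 = -4 a_1 = -12  ->  a_3 = -2
  x^2: 12 a_4 + 4 a_2 = 0  ->  12 a_4 = -4 a_2 = -8  ->  a_4 = -2/3
Truncated series: y(x) = -1 + 3 x + 2 x^2 - 2 x^3 - (2/3) x^4 + O(x^5).

a_0 = -1; a_1 = 3; a_2 = 2; a_3 = -2; a_4 = -2/3


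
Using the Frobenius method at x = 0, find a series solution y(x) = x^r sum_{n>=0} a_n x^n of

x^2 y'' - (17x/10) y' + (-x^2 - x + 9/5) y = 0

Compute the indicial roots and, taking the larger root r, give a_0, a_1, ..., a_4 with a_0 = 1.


Write in Frobenius form y'' + (p(x)/x) y' + (q(x)/x^2) y = 0:
  p(x) = -17/10,  q(x) = -x^2 - x + 9/5.
Indicial equation: r(r-1) + (-17/10) r + (9/5) = 0 -> roots r_1 = 3/2, r_2 = 6/5.
Take r = r_1 = 3/2. Let y(x) = x^r sum_{n>=0} a_n x^n with a_0 = 1.
Substitute y = x^r sum a_n x^n and match x^{r+n}. The recurrence is
  D(n) a_n - 1 a_{n-1} - 1 a_{n-2} = 0,  where D(n) = (r+n)(r+n-1) + (-17/10)(r+n) + (9/5).
  a_n = [1 a_{n-1} + 1 a_{n-2}] / D(n).
Since the indicial polynomial factors as (r - r_1)(r - r_2), D(n) = (r_1 + n - r_1)(r_1 + n - r_2) = n(n + 3/10).
Evaluating step by step (a_0 = 1):
  n = 1: D(1) = 1(1 + 3/10) = 13/10; numerator = 1(1) = 1; a_1 = (1)/(13/10) = 10/13
  n = 2: D(2) = 2(2 + 3/10) = 23/5; numerator = 1(10/13) + 1(1) = 23/13; a_2 = (23/13)/(23/5) = 5/13
  n = 3: D(3) = 3(3 + 3/10) = 99/10; numerator = 1(5/13) + 1(10/13) = 15/13; a_3 = (15/13)/(99/10) = 50/429
  n = 4: D(4) = 4(4 + 3/10) = 86/5; numerator = 1(50/429) + 1(5/13) = 215/429; a_4 = (215/429)/(86/5) = 25/858

r = 3/2; a_0 = 1; a_1 = 10/13; a_2 = 5/13; a_3 = 50/429; a_4 = 25/858


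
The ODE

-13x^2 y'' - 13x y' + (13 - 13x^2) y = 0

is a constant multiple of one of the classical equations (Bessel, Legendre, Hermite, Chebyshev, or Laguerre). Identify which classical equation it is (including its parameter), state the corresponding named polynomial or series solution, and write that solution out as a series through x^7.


All three coefficients share the factor -13; dividing through by -13 gives  x^2 y'' + x y' + (x^2 - 1) y = 0.
This matches the Bessel equation x^2 y'' + x y' + (x^2 - nu^2) y = 0 with nu^2 = 1, so nu = 1; the solution bounded at x = 0 is J_1(x).
Frobenius at x = 0: indicial roots ±nu; for r = nu the recurrence k(k + 2nu) c_k = -c_{k-2} gives the standard series J_nu(x) = sum_{k>=0} (-1)^k / (k! (k+nu)!) (x/2)^(2k+nu). Evaluate the first 4 terms:
  k = 0: (-1)^0 / (0! * 1! * 2^1) x^1 = 1/(1*1*2) x^1 = (1/2) x^1
  k = 1: (-1)^1 / (1! * 2! * 2^3) x^3 = -1/(1*2*8) x^3 = (-1/16) x^3
  k = 2: (-1)^2 / (2! * 3! * 2^5) x^5 = 1/(2*6*32) x^5 = (1/384) x^5
  k = 3: (-1)^3 / (3! * 4! * 2^7) x^7 = -1/(6*24*128) x^7 = (-1/18432) x^7
Hence J_1(x) = -x^7/18432 + x^5/384 - x^3/16 + x/2 + ....

J_1(x); series = -x^7/18432 + x^5/384 - x^3/16 + x/2


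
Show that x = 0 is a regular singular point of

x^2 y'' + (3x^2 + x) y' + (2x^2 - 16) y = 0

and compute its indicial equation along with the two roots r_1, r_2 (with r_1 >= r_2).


Divide by x^2 to reach normal form y'' + P_1(x) y' + P_2(x) y = 0 with P_1(x) = 3 + 1/x and P_2(x) = 2 - 16/x^2.
x = 0 is a singular point because the y'-coefficient 3 + 1/x has a pole at x = 0 and the y-coefficient 2 - 16/x^2 has a pole at x = 0.
It is a regular singular point because x P_1(x) = p(x) = 3x + 1 and x^2 P_2(x) = q(x) = 2x^2 - 16 are polynomials, hence analytic at x = 0.
p(0) = 1,  q(0) = -16.
Indicial equation: r(r-1) + p(0) r + q(0) = 0, i.e. r^2 + (p(0) - 1) r + q(0) = 0, i.e. r^2 - 16 = 0.
Discriminant: (0)^2 - 4(-16) = 64, so r = (0 ± 8)/2.
Solving: r_1 = 4, r_2 = -4.

indicial: r^2 - 16 = 0; roots r_1 = 4, r_2 = -4


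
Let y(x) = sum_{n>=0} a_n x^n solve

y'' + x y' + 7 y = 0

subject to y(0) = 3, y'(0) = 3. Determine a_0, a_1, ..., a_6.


Ansatz: y(x) = sum_{n>=0} a_n x^n, so y'(x) = sum_{n>=1} n a_n x^(n-1) and y''(x) = sum_{n>=2} n(n-1) a_n x^(n-2).
Substitute into P(x) y'' + Q(x) y' + R(x) y = 0 with P(x) = 1, Q(x) = x, R(x) = 7, and match powers of x.
Initial conditions: a_0 = 3, a_1 = 3.
Setting the coefficient of each power of x to zero and solving order by order (substituting the coefficients already found):
  x^0: 2 a_2 + 7 a_0 = 0  ->  2 a_2 = -7 a_0 = -21  ->  a_2 = -21/2
  x^1: 6 a_3 + 8 a_1 = 0  ->  6 a_3 = -8 a_1 = -24  ->  a_3 = -4
  x^2: 12 a_4 + 9 a_2 = 0  ->  12 a_4 = -9 a_2 = 189/2  ->  a_4 = 63/8
  x^3: 20 a_5 + 10 a_3 = 0  ->  20 a_5 = -10 a_3 = 40  ->  a_5 = 2
  x^4: 30 a_6 + 11 a_4 = 0  ->  30 a_6 = -11 a_4 = -693/8  ->  a_6 = -231/80
Truncated series: y(x) = 3 + 3 x - (21/2) x^2 - 4 x^3 + (63/8) x^4 + 2 x^5 - (231/80) x^6 + O(x^7).

a_0 = 3; a_1 = 3; a_2 = -21/2; a_3 = -4; a_4 = 63/8; a_5 = 2; a_6 = -231/80


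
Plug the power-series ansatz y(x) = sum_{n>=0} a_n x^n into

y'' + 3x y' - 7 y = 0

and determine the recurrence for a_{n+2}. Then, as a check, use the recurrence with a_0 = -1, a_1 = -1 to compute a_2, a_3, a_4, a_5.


Substitute y = sum_n a_n x^n.
y''(x) has coefficient (n+2)(n+1) a_{n+2} at x^n;
3 x y'(x) has coefficient 3 n a_n at x^n (shift);
-7 y(x) has coefficient -7 a_n at x^n.
Matching x^n: (n+2)(n+1) a_{n+2} + (3n - 7) a_n = 0.
Thus a_{n+2} = (-3n + 7) / ((n+1)(n+2)) * a_n.

Check with a_0 = -1, a_1 = -1 (apply the recurrence for n = 0, 1, 2, 3): a_0 = -1, a_1 = -1, a_2 = -7/2, a_3 = -2/3, a_4 = -7/24, a_5 = 1/15.

a_(n+2) = (-3n + 7) / ((n+1)(n+2)) * a_n; check: a_0 = -1, a_1 = -1, a_2 = -7/2, a_3 = -2/3, a_4 = -7/24, a_5 = 1/15


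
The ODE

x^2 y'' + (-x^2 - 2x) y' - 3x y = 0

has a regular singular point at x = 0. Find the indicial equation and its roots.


Divide by x^2 to reach normal form y'' + P_1(x) y' + P_2(x) y = 0 with P_1(x) = -1 - 2/x and P_2(x) = -3/x.
x = 0 is a singular point because the y'-coefficient -1 - 2/x has a pole at x = 0 and the y-coefficient -3/x has a pole at x = 0.
It is a regular singular point because x P_1(x) = p(x) = -x - 2 and x^2 P_2(x) = q(x) = -3x are polynomials, hence analytic at x = 0.
p(0) = -2,  q(0) = 0.
Indicial equation: r(r-1) + p(0) r + q(0) = 0, i.e. r^2 + (p(0) - 1) r + q(0) = 0, i.e. r^2 - 3 r = 0.
Discriminant: (-3)^2 - 4(0) = 9, so r = (3 ± 3)/2.
Solving: r_1 = 3, r_2 = 0.

indicial: r^2 - 3 r = 0; roots r_1 = 3, r_2 = 0


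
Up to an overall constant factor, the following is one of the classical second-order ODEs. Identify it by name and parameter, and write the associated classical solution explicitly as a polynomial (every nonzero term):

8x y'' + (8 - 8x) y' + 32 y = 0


All three coefficients share the factor 8; dividing through by 8 gives  x y'' + (1 - x) y' + 4 y = 0.
This matches the Laguerre equation x y'' + (1 - x) y' + n y = 0 with n = 4; the polynomial solution is L_4(x).
With y = sum_k a_k x^k, matching x^k gives (k+1)k a_{k+1} + (k+1) a_{k+1} - k a_k + n a_k = 0, i.e. (k+1)^2 a_{k+1} = (k - n) a_k = (k - 4) a_k. The right side vanishes at k = 4, so the series terminates at degree 4.
Standard normalization L_n(0) = 1 gives a_0 = 1. Work upward with a_{k+1} = (k - 4) a_k / (k+1)^2:
  a_1 = (0 - 4)(1) / 1^2 = -4/1 = -4
  a_2 = (1 - 4)(-4) / 2^2 = 12/4 = 3
  a_3 = (2 - 4)(3) / 3^2 = -6/9 = -2/3
  a_4 = (3 - 4)(-2/3) / 4^2 = (2/3)/16 = 1/24
Hence L_4(x) = x^4/24 - 2 x^3/3 + 3 x^2 - 4 x + 1.

L_4(x); series = x^4/24 - 2 x^3/3 + 3 x^2 - 4 x + 1


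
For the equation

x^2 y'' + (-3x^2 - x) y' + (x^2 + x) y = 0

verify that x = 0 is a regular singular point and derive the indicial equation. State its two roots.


Divide by x^2 to reach normal form y'' + P_1(x) y' + P_2(x) y = 0 with P_1(x) = -3 - 1/x and P_2(x) = 1 + 1/x.
x = 0 is a singular point because the y'-coefficient -3 - 1/x has a pole at x = 0 and the y-coefficient 1 + 1/x has a pole at x = 0.
It is a regular singular point because x P_1(x) = p(x) = -3x - 1 and x^2 P_2(x) = q(x) = x^2 + x are polynomials, hence analytic at x = 0.
p(0) = -1,  q(0) = 0.
Indicial equation: r(r-1) + p(0) r + q(0) = 0, i.e. r^2 + (p(0) - 1) r + q(0) = 0, i.e. r^2 - 2 r = 0.
Discriminant: (-2)^2 - 4(0) = 4, so r = (2 ± 2)/2.
Solving: r_1 = 2, r_2 = 0.

indicial: r^2 - 2 r = 0; roots r_1 = 2, r_2 = 0


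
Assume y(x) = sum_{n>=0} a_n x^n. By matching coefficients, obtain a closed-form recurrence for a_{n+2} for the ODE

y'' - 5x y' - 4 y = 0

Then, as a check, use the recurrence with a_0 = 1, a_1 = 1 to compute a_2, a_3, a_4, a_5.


Substitute y = sum_n a_n x^n.
y''(x) has coefficient (n+2)(n+1) a_{n+2} at x^n;
-5 x y'(x) has coefficient -5 n a_n at x^n (shift);
-4 y(x) has coefficient -4 a_n at x^n.
Matching x^n: (n+2)(n+1) a_{n+2} + (-5n - 4) a_n = 0.
Thus a_{n+2} = (5n + 4) / ((n+1)(n+2)) * a_n.

Check with a_0 = 1, a_1 = 1 (apply the recurrence for n = 0, 1, 2, 3): a_0 = 1, a_1 = 1, a_2 = 2, a_3 = 3/2, a_4 = 7/3, a_5 = 57/40.

a_(n+2) = (5n + 4) / ((n+1)(n+2)) * a_n; check: a_0 = 1, a_1 = 1, a_2 = 2, a_3 = 3/2, a_4 = 7/3, a_5 = 57/40


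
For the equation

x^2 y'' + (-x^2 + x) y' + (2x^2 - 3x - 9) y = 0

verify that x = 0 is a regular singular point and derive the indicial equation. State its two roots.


Divide by x^2 to reach normal form y'' + P_1(x) y' + P_2(x) y = 0 with P_1(x) = -1 + 1/x and P_2(x) = 2 - 3/x - 9/x^2.
x = 0 is a singular point because the y'-coefficient -1 + 1/x has a pole at x = 0 and the y-coefficient 2 - 3/x - 9/x^2 has a pole at x = 0.
It is a regular singular point because x P_1(x) = p(x) = 1 - x and x^2 P_2(x) = q(x) = 2x^2 - 3x - 9 are polynomials, hence analytic at x = 0.
p(0) = 1,  q(0) = -9.
Indicial equation: r(r-1) + p(0) r + q(0) = 0, i.e. r^2 + (p(0) - 1) r + q(0) = 0, i.e. r^2 - 9 = 0.
Discriminant: (0)^2 - 4(-9) = 36, so r = (0 ± 6)/2.
Solving: r_1 = 3, r_2 = -3.

indicial: r^2 - 9 = 0; roots r_1 = 3, r_2 = -3


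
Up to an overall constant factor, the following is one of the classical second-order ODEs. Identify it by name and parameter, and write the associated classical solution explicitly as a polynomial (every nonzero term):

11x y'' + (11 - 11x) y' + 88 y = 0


All three coefficients share the factor 11; dividing through by 11 gives  x y'' + (1 - x) y' + 8 y = 0.
This matches the Laguerre equation x y'' + (1 - x) y' + n y = 0 with n = 8; the polynomial solution is L_8(x).
With y = sum_k a_k x^k, matching x^k gives (k+1)k a_{k+1} + (k+1) a_{k+1} - k a_k + n a_k = 0, i.e. (k+1)^2 a_{k+1} = (k - n) a_k = (k - 8) a_k. The right side vanishes at k = 8, so the series terminates at degree 8.
Standard normalization L_n(0) = 1 gives a_0 = 1. Work upward with a_{k+1} = (k - 8) a_k / (k+1)^2:
  a_1 = (0 - 8)(1) / 1^2 = -8/1 = -8
  a_2 = (1 - 8)(-8) / 2^2 = 56/4 = 14
  a_3 = (2 - 8)(14) / 3^2 = -84/9 = -28/3
  a_4 = (3 - 8)(-28/3) / 4^2 = (140/3)/16 = 35/12
  a_5 = (4 - 8)(35/12) / 5^2 = (-35/3)/25 = -7/15
  a_6 = (5 - 8)(-7/15) / 6^2 = (7/5)/36 = 7/180
  a_7 = (6 - 8)(7/180) / 7^2 = (-7/90)/49 = -1/630
  a_8 = (7 - 8)(-1/630) / 8^2 = (1/630)/64 = 1/40320
Hence L_8(x) = x^8/40320 - x^7/630 + 7 x^6/180 - 7 x^5/15 + 35 x^4/12 - 28 x^3/3 + 14 x^2 - 8 x + 1.

L_8(x); series = x^8/40320 - x^7/630 + 7 x^6/180 - 7 x^5/15 + 35 x^4/12 - 28 x^3/3 + 14 x^2 - 8 x + 1


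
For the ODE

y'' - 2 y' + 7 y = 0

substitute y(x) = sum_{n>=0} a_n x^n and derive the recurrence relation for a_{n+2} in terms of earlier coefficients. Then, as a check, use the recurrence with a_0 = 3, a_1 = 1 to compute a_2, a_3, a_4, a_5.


Substitute y = sum_n a_n x^n.
y''(x) has coefficient (n+2)(n+1) a_{n+2} at x^n;
-2 y'(x) has coefficient -2 (n+1) a_{n+1} at x^n;
7 y(x) has coefficient 7 a_n at x^n.
Matching x^n: (n+2)(n+1) a_{n+2} - 2 (n+1) a_{n+1} + 7 a_n = 0.
Thus a_{n+2} = [2 (n+1) a_{n+1} - 7 a_n] / ((n+1)(n+2)).

Check with a_0 = 3, a_1 = 1 (apply the recurrence for n = 0, 1, 2, 3): a_0 = 3, a_1 = 1, a_2 = -19/2, a_3 = -15/2, a_4 = 43/24, a_5 = 401/120.

a_(n+2) = [2 (n+1) a_(n+1) - 7 a_n] / ((n+1)(n+2)); check: a_0 = 3, a_1 = 1, a_2 = -19/2, a_3 = -15/2, a_4 = 43/24, a_5 = 401/120


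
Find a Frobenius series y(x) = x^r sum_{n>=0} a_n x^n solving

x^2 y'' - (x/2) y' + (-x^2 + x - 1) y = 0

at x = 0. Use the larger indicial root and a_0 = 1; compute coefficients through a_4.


Write in Frobenius form y'' + (p(x)/x) y' + (q(x)/x^2) y = 0:
  p(x) = -1/2,  q(x) = -x^2 + x - 1.
Indicial equation: r(r-1) + (-1/2) r + (-1) = 0 -> roots r_1 = 2, r_2 = -1/2.
Take r = r_1 = 2. Let y(x) = x^r sum_{n>=0} a_n x^n with a_0 = 1.
Substitute y = x^r sum a_n x^n and match x^{r+n}. The recurrence is
  D(n) a_n + 1 a_{n-1} - 1 a_{n-2} = 0,  where D(n) = (r+n)(r+n-1) + (-1/2)(r+n) + (-1).
  a_n = [-1 a_{n-1} + 1 a_{n-2}] / D(n).
Since the indicial polynomial factors as (r - r_1)(r - r_2), D(n) = (r_1 + n - r_1)(r_1 + n - r_2) = n(n + 5/2).
Evaluating step by step (a_0 = 1):
  n = 1: D(1) = 1(1 + 5/2) = 7/2; numerator = -1(1) = -1; a_1 = (-1)/(7/2) = -2/7
  n = 2: D(2) = 2(2 + 5/2) = 9; numerator = -1(-2/7) + 1(1) = 9/7; a_2 = (9/7)/(9) = 1/7
  n = 3: D(3) = 3(3 + 5/2) = 33/2; numerator = -1(1/7) + 1(-2/7) = -3/7; a_3 = (-3/7)/(33/2) = -2/77
  n = 4: D(4) = 4(4 + 5/2) = 26; numerator = -1(-2/77) + 1(1/7) = 13/77; a_4 = (13/77)/(26) = 1/154

r = 2; a_0 = 1; a_1 = -2/7; a_2 = 1/7; a_3 = -2/77; a_4 = 1/154


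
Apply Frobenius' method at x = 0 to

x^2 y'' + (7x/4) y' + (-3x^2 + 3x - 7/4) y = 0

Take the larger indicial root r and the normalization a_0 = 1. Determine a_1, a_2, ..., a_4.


Write in Frobenius form y'' + (p(x)/x) y' + (q(x)/x^2) y = 0:
  p(x) = 7/4,  q(x) = -3x^2 + 3x - 7/4.
Indicial equation: r(r-1) + (7/4) r + (-7/4) = 0 -> roots r_1 = 1, r_2 = -7/4.
Take r = r_1 = 1. Let y(x) = x^r sum_{n>=0} a_n x^n with a_0 = 1.
Substitute y = x^r sum a_n x^n and match x^{r+n}. The recurrence is
  D(n) a_n + 3 a_{n-1} - 3 a_{n-2} = 0,  where D(n) = (r+n)(r+n-1) + (7/4)(r+n) + (-7/4).
  a_n = [-3 a_{n-1} + 3 a_{n-2}] / D(n).
Since the indicial polynomial factors as (r - r_1)(r - r_2), D(n) = (r_1 + n - r_1)(r_1 + n - r_2) = n(n + 11/4).
Evaluating step by step (a_0 = 1):
  n = 1: D(1) = 1(1 + 11/4) = 15/4; numerator = -3(1) = -3; a_1 = (-3)/(15/4) = -4/5
  n = 2: D(2) = 2(2 + 11/4) = 19/2; numerator = -3(-4/5) + 3(1) = 27/5; a_2 = (27/5)/(19/2) = 54/95
  n = 3: D(3) = 3(3 + 11/4) = 69/4; numerator = -3(54/95) + 3(-4/5) = -78/19; a_3 = (-78/19)/(69/4) = -104/437
  n = 4: D(4) = 4(4 + 11/4) = 27; numerator = -3(-104/437) + 3(54/95) = 5286/2185; a_4 = (5286/2185)/(27) = 1762/19665

r = 1; a_0 = 1; a_1 = -4/5; a_2 = 54/95; a_3 = -104/437; a_4 = 1762/19665


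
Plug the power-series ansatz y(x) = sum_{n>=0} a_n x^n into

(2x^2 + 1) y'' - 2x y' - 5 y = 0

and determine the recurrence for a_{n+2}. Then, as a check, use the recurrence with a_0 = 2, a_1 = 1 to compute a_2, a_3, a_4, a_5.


Substitute y = sum_n a_n x^n.
(1 + 2 x^2) y'' contributes (n+2)(n+1) a_{n+2} + 2 n(n-1) a_n at x^n.
-2 x y'(x) contributes -2 n a_n at x^n.
-5 y(x) contributes -5 a_n at x^n.
Matching x^n: (n+2)(n+1) a_{n+2} + (2 n(n-1) - 2 n - 5) a_n = 0.
Thus a_{n+2} = (-2 n(n-1) + 2 n + 5) / ((n+1)(n+2)) * a_n.

Check with a_0 = 2, a_1 = 1 (apply the recurrence for n = 0, 1, 2, 3): a_0 = 2, a_1 = 1, a_2 = 5, a_3 = 7/6, a_4 = 25/12, a_5 = -7/120.

a_(n+2) = (-2 n(n-1) + 2 n + 5) / ((n+1)(n+2)) * a_n; check: a_0 = 2, a_1 = 1, a_2 = 5, a_3 = 7/6, a_4 = 25/12, a_5 = -7/120


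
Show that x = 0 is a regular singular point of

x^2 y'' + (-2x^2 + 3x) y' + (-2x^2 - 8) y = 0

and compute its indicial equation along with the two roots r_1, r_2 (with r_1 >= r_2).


Divide by x^2 to reach normal form y'' + P_1(x) y' + P_2(x) y = 0 with P_1(x) = -2 + 3/x and P_2(x) = -2 - 8/x^2.
x = 0 is a singular point because the y'-coefficient -2 + 3/x has a pole at x = 0 and the y-coefficient -2 - 8/x^2 has a pole at x = 0.
It is a regular singular point because x P_1(x) = p(x) = 3 - 2x and x^2 P_2(x) = q(x) = -2x^2 - 8 are polynomials, hence analytic at x = 0.
p(0) = 3,  q(0) = -8.
Indicial equation: r(r-1) + p(0) r + q(0) = 0, i.e. r^2 + (p(0) - 1) r + q(0) = 0, i.e. r^2 + 2 r - 8 = 0.
Discriminant: (2)^2 - 4(-8) = 36, so r = (-2 ± 6)/2.
Solving: r_1 = 2, r_2 = -4.

indicial: r^2 + 2 r - 8 = 0; roots r_1 = 2, r_2 = -4


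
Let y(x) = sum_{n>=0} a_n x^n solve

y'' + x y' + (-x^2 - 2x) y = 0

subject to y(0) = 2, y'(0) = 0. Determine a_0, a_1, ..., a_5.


Ansatz: y(x) = sum_{n>=0} a_n x^n, so y'(x) = sum_{n>=1} n a_n x^(n-1) and y''(x) = sum_{n>=2} n(n-1) a_n x^(n-2).
Substitute into P(x) y'' + Q(x) y' + R(x) y = 0 with P(x) = 1, Q(x) = x, R(x) = -x^2 - 2x, and match powers of x.
Initial conditions: a_0 = 2, a_1 = 0.
Setting the coefficient of each power of x to zero and solving order by order (substituting the coefficients already found):
  x^0: 2 a_2 = 0  ->  a_2 = 0
  x^1: 6 a_3 + a_1 - 2 a_0 = 0  ->  6 a_3 = -a_1 + 2 a_0 = 4  ->  a_3 = 2/3
  x^2: 12 a_4 + 2 a_2 - 2 a_1 - a_0 = 0  ->  12 a_4 = -2 a_2 + 2 a_1 + a_0 = 2  ->  a_4 = 1/6
  x^3: 20 a_5 + 3 a_3 - 2 a_2 - a_1 = 0  ->  20 a_5 = -3 a_3 + 2 a_2 + a_1 = -2  ->  a_5 = -1/10
Truncated series: y(x) = 2 + (2/3) x^3 + (1/6) x^4 - (1/10) x^5 + O(x^6).

a_0 = 2; a_1 = 0; a_2 = 0; a_3 = 2/3; a_4 = 1/6; a_5 = -1/10


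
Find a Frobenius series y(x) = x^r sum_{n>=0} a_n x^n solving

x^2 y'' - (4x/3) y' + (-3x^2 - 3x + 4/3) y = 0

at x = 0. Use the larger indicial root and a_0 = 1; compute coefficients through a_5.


Write in Frobenius form y'' + (p(x)/x) y' + (q(x)/x^2) y = 0:
  p(x) = -4/3,  q(x) = -3x^2 - 3x + 4/3.
Indicial equation: r(r-1) + (-4/3) r + (4/3) = 0 -> roots r_1 = 4/3, r_2 = 1.
Take r = r_1 = 4/3. Let y(x) = x^r sum_{n>=0} a_n x^n with a_0 = 1.
Substitute y = x^r sum a_n x^n and match x^{r+n}. The recurrence is
  D(n) a_n - 3 a_{n-1} - 3 a_{n-2} = 0,  where D(n) = (r+n)(r+n-1) + (-4/3)(r+n) + (4/3).
  a_n = [3 a_{n-1} + 3 a_{n-2}] / D(n).
Since the indicial polynomial factors as (r - r_1)(r - r_2), D(n) = (r_1 + n - r_1)(r_1 + n - r_2) = n(n + 1/3).
Evaluating step by step (a_0 = 1):
  n = 1: D(1) = 1(1 + 1/3) = 4/3; numerator = 3(1) = 3; a_1 = (3)/(4/3) = 9/4
  n = 2: D(2) = 2(2 + 1/3) = 14/3; numerator = 3(9/4) + 3(1) = 39/4; a_2 = (39/4)/(14/3) = 117/56
  n = 3: D(3) = 3(3 + 1/3) = 10; numerator = 3(117/56) + 3(9/4) = 729/56; a_3 = (729/56)/(10) = 729/560
  n = 4: D(4) = 4(4 + 1/3) = 52/3; numerator = 3(729/560) + 3(117/56) = 5697/560; a_4 = (5697/560)/(52/3) = 17091/29120
  n = 5: D(5) = 5(5 + 1/3) = 80/3; numerator = 3(17091/29120) + 3(729/560) = 23571/4160; a_5 = (23571/4160)/(80/3) = 70713/332800

r = 4/3; a_0 = 1; a_1 = 9/4; a_2 = 117/56; a_3 = 729/560; a_4 = 17091/29120; a_5 = 70713/332800


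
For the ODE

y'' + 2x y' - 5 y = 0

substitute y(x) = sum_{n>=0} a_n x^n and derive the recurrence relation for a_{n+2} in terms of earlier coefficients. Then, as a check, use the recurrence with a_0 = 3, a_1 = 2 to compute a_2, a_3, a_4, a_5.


Substitute y = sum_n a_n x^n.
y''(x) has coefficient (n+2)(n+1) a_{n+2} at x^n;
2 x y'(x) has coefficient 2 n a_n at x^n (shift);
-5 y(x) has coefficient -5 a_n at x^n.
Matching x^n: (n+2)(n+1) a_{n+2} + (2n - 5) a_n = 0.
Thus a_{n+2} = (-2n + 5) / ((n+1)(n+2)) * a_n.

Check with a_0 = 3, a_1 = 2 (apply the recurrence for n = 0, 1, 2, 3): a_0 = 3, a_1 = 2, a_2 = 15/2, a_3 = 1, a_4 = 5/8, a_5 = -1/20.

a_(n+2) = (-2n + 5) / ((n+1)(n+2)) * a_n; check: a_0 = 3, a_1 = 2, a_2 = 15/2, a_3 = 1, a_4 = 5/8, a_5 = -1/20


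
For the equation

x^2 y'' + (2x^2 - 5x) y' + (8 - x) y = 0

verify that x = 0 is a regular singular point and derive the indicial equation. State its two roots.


Divide by x^2 to reach normal form y'' + P_1(x) y' + P_2(x) y = 0 with P_1(x) = 2 - 5/x and P_2(x) = -1/x + 8/x^2.
x = 0 is a singular point because the y'-coefficient 2 - 5/x has a pole at x = 0 and the y-coefficient -1/x + 8/x^2 has a pole at x = 0.
It is a regular singular point because x P_1(x) = p(x) = 2x - 5 and x^2 P_2(x) = q(x) = 8 - x are polynomials, hence analytic at x = 0.
p(0) = -5,  q(0) = 8.
Indicial equation: r(r-1) + p(0) r + q(0) = 0, i.e. r^2 + (p(0) - 1) r + q(0) = 0, i.e. r^2 - 6 r + 8 = 0.
Discriminant: (-6)^2 - 4(8) = 4, so r = (6 ± 2)/2.
Solving: r_1 = 4, r_2 = 2.

indicial: r^2 - 6 r + 8 = 0; roots r_1 = 4, r_2 = 2


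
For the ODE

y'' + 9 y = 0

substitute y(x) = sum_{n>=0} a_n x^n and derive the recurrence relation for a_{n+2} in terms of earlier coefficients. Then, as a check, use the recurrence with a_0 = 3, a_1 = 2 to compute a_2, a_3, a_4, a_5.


Substitute y = sum_n a_n x^n into y'' + (const) y = 0.
y''(x) = sum_{n>=0} (n+2)(n+1) a_{n+2} x^n.
The ODE becomes sum_n [(n+2)(n+1) a_{n+2} + 9 a_n] x^n = 0.
Setting each coefficient to zero gives the recurrence:
  (n+2)(n+1) a_{n+2} + 9 a_n = 0,
  a_{n+2} = -9 / ((n+1)(n+2)) a_n.

Check with a_0 = 3, a_1 = 2 (apply the recurrence for n = 0, 1, 2, 3): a_0 = 3, a_1 = 2, a_2 = -27/2, a_3 = -3, a_4 = 81/8, a_5 = 27/20.

a_{n+2} = -9/((n+1)(n+2)) * a_n; check: a_0 = 3, a_1 = 2, a_2 = -27/2, a_3 = -3, a_4 = 81/8, a_5 = 27/20


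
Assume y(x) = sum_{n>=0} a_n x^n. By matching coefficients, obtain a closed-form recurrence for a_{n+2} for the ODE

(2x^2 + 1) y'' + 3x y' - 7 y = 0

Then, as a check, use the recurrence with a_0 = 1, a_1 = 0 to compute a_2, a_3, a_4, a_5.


Substitute y = sum_n a_n x^n.
(1 + 2 x^2) y'' contributes (n+2)(n+1) a_{n+2} + 2 n(n-1) a_n at x^n.
3 x y'(x) contributes 3 n a_n at x^n.
-7 y(x) contributes -7 a_n at x^n.
Matching x^n: (n+2)(n+1) a_{n+2} + (2 n(n-1) + 3 n - 7) a_n = 0.
Thus a_{n+2} = (-2 n(n-1) - 3 n + 7) / ((n+1)(n+2)) * a_n.

Check with a_0 = 1, a_1 = 0 (apply the recurrence for n = 0, 1, 2, 3): a_0 = 1, a_1 = 0, a_2 = 7/2, a_3 = 0, a_4 = -7/8, a_5 = 0.

a_(n+2) = (-2 n(n-1) - 3 n + 7) / ((n+1)(n+2)) * a_n; check: a_0 = 1, a_1 = 0, a_2 = 7/2, a_3 = 0, a_4 = -7/8, a_5 = 0


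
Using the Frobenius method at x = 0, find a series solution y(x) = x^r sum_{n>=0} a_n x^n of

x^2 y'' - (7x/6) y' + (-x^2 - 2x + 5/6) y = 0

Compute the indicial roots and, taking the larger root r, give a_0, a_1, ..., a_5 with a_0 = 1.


Write in Frobenius form y'' + (p(x)/x) y' + (q(x)/x^2) y = 0:
  p(x) = -7/6,  q(x) = -x^2 - 2x + 5/6.
Indicial equation: r(r-1) + (-7/6) r + (5/6) = 0 -> roots r_1 = 5/3, r_2 = 1/2.
Take r = r_1 = 5/3. Let y(x) = x^r sum_{n>=0} a_n x^n with a_0 = 1.
Substitute y = x^r sum a_n x^n and match x^{r+n}. The recurrence is
  D(n) a_n - 2 a_{n-1} - 1 a_{n-2} = 0,  where D(n) = (r+n)(r+n-1) + (-7/6)(r+n) + (5/6).
  a_n = [2 a_{n-1} + 1 a_{n-2}] / D(n).
Since the indicial polynomial factors as (r - r_1)(r - r_2), D(n) = (r_1 + n - r_1)(r_1 + n - r_2) = n(n + 7/6).
Evaluating step by step (a_0 = 1):
  n = 1: D(1) = 1(1 + 7/6) = 13/6; numerator = 2(1) = 2; a_1 = (2)/(13/6) = 12/13
  n = 2: D(2) = 2(2 + 7/6) = 19/3; numerator = 2(12/13) + 1(1) = 37/13; a_2 = (37/13)/(19/3) = 111/247
  n = 3: D(3) = 3(3 + 7/6) = 25/2; numerator = 2(111/247) + 1(12/13) = 450/247; a_3 = (450/247)/(25/2) = 36/247
  n = 4: D(4) = 4(4 + 7/6) = 62/3; numerator = 2(36/247) + 1(111/247) = 183/247; a_4 = (183/247)/(62/3) = 549/15314
  n = 5: D(5) = 5(5 + 7/6) = 185/6; numerator = 2(549/15314) + 1(36/247) = 1665/7657; a_5 = (1665/7657)/(185/6) = 54/7657

r = 5/3; a_0 = 1; a_1 = 12/13; a_2 = 111/247; a_3 = 36/247; a_4 = 549/15314; a_5 = 54/7657


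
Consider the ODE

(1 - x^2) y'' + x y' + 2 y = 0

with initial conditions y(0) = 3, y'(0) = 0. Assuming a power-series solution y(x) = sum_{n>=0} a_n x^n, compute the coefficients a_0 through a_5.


Ansatz: y(x) = sum_{n>=0} a_n x^n, so y'(x) = sum_{n>=1} n a_n x^(n-1) and y''(x) = sum_{n>=2} n(n-1) a_n x^(n-2).
Substitute into P(x) y'' + Q(x) y' + R(x) y = 0 with P(x) = 1 - x^2, Q(x) = x, R(x) = 2, and match powers of x.
Initial conditions: a_0 = 3, a_1 = 0.
Setting the coefficient of each power of x to zero and solving order by order (substituting the coefficients already found):
  x^0: 2 a_2 + 2 a_0 = 0  ->  2 a_2 = -2 a_0 = -6  ->  a_2 = -3
  x^1: 6 a_3 + 3 a_1 = 0  ->  6 a_3 = -3 a_1 = 0  ->  a_3 = 0
  x^2: 12 a_4 + 2 a_2 = 0  ->  12 a_4 = -2 a_2 = 6  ->  a_4 = 1/2
  x^3: 20 a_5 - a_3 = 0  ->  20 a_5 = a_3 = 0  ->  a_5 = 0
Truncated series: y(x) = 3 - 3 x^2 + (1/2) x^4 + O(x^6).

a_0 = 3; a_1 = 0; a_2 = -3; a_3 = 0; a_4 = 1/2; a_5 = 0


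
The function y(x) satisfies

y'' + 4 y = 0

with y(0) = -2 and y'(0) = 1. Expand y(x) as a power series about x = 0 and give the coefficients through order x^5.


Ansatz: y(x) = sum_{n>=0} a_n x^n, so y'(x) = sum_{n>=1} n a_n x^(n-1) and y''(x) = sum_{n>=2} n(n-1) a_n x^(n-2).
Substitute into P(x) y'' + Q(x) y' + R(x) y = 0 with P(x) = 1, Q(x) = 0, R(x) = 4, and match powers of x.
Initial conditions: a_0 = -2, a_1 = 1.
Setting the coefficient of each power of x to zero and solving order by order (substituting the coefficients already found):
  x^0: 2 a_2 + 4 a_0 = 0  ->  2 a_2 = -4 a_0 = 8  ->  a_2 = 4
  x^1: 6 a_3 + 4 a_1 = 0  ->  6 a_3 = -4 a_1 = -4  ->  a_3 = -2/3
  x^2: 12 a_4 + 4 a_2 = 0  ->  12 a_4 = -4 a_2 = -16  ->  a_4 = -4/3
  x^3: 20 a_5 + 4 a_3 = 0  ->  20 a_5 = -4 a_3 = 8/3  ->  a_5 = 2/15
Truncated series: y(x) = -2 + x + 4 x^2 - (2/3) x^3 - (4/3) x^4 + (2/15) x^5 + O(x^6).

a_0 = -2; a_1 = 1; a_2 = 4; a_3 = -2/3; a_4 = -4/3; a_5 = 2/15


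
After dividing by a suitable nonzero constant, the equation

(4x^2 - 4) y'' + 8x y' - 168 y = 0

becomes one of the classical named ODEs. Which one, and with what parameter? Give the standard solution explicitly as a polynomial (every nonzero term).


All three coefficients share the factor -4; dividing through by -4 gives  (1 - x^2) y'' - 2x y' + 42 y = 0.
This matches the Legendre equation (1 - x^2) y'' - 2x y' + n(n+1) y = 0 (note the -2x y' term) with n(n+1) = 42, so n = 6; the polynomial solution is P_6(x).
With y = sum_k a_k x^k, matching x^k gives (k+2)(k+1) a_{k+2} = [k(k+1) - n(n+1)] a_k = (k - 6)(k + 7) a_k. The right side vanishes at k = 6, so the series with the parity of 6 terminates at degree 6.
Standard normalization (P_n(1) = 1): leading coefficient (2n)!/(2^n (n!)^2) = 479001600/(64*518400) = 231/16, so a_6 = 231/16. Work downward with a_k = (k+1)(k+2) a_{k+2} / ((k - 6)(k + 7)):
  a_4 = (5)(6)(231/16) / ((4 - 6)(4 + 7)) = (3465/8)/(-22) = -315/16
  a_2 = (3)(4)(-315/16) / ((2 - 6)(2 + 7)) = (-945/4)/(-36) = 105/16
  a_0 = (1)(2)(105/16) / ((0 - 6)(0 + 7)) = (105/8)/(-42) = -5/16
Hence P_6(x) = 231 x^6/16 - 315 x^4/16 + 105 x^2/16 - 5/16.

P_6(x); series = 231 x^6/16 - 315 x^4/16 + 105 x^2/16 - 5/16


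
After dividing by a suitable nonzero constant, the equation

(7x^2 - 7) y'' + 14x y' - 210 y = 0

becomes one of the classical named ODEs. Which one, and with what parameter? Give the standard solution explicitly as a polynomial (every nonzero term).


All three coefficients share the factor -7; dividing through by -7 gives  (1 - x^2) y'' - 2x y' + 30 y = 0.
This matches the Legendre equation (1 - x^2) y'' - 2x y' + n(n+1) y = 0 (note the -2x y' term) with n(n+1) = 30, so n = 5; the polynomial solution is P_5(x).
With y = sum_k a_k x^k, matching x^k gives (k+2)(k+1) a_{k+2} = [k(k+1) - n(n+1)] a_k = (k - 5)(k + 6) a_k. The right side vanishes at k = 5, so the series with the parity of 5 terminates at degree 5.
Standard normalization (P_n(1) = 1): leading coefficient (2n)!/(2^n (n!)^2) = 3628800/(32*14400) = 63/8, so a_5 = 63/8. Work downward with a_k = (k+1)(k+2) a_{k+2} / ((k - 5)(k + 6)):
  a_3 = (4)(5)(63/8) / ((3 - 5)(3 + 6)) = (315/2)/(-18) = -35/4
  a_1 = (2)(3)(-35/4) / ((1 - 5)(1 + 6)) = (-105/2)/(-28) = 15/8
Hence P_5(x) = 63 x^5/8 - 35 x^3/4 + 15 x/8.

P_5(x); series = 63 x^5/8 - 35 x^3/4 + 15 x/8


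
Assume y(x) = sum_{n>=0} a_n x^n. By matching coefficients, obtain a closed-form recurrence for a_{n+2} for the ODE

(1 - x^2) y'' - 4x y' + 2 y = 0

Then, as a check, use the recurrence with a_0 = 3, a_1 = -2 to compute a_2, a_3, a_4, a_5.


Substitute y = sum_n a_n x^n.
(1 - 1 x^2) y'' contributes (n+2)(n+1) a_{n+2} - n(n-1) a_n at x^n.
-4 x y'(x) contributes -4 n a_n at x^n.
2 y(x) contributes 2 a_n at x^n.
Matching x^n: (n+2)(n+1) a_{n+2} + (-n(n-1) - 4 n + 2) a_n = 0.
Thus a_{n+2} = (n(n-1) + 4 n - 2) / ((n+1)(n+2)) * a_n.

Check with a_0 = 3, a_1 = -2 (apply the recurrence for n = 0, 1, 2, 3): a_0 = 3, a_1 = -2, a_2 = -3, a_3 = -2/3, a_4 = -2, a_5 = -8/15.

a_(n+2) = (n(n-1) + 4 n - 2) / ((n+1)(n+2)) * a_n; check: a_0 = 3, a_1 = -2, a_2 = -3, a_3 = -2/3, a_4 = -2, a_5 = -8/15


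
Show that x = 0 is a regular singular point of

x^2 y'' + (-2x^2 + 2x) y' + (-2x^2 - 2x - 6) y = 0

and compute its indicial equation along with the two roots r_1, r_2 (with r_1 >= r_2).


Divide by x^2 to reach normal form y'' + P_1(x) y' + P_2(x) y = 0 with P_1(x) = -2 + 2/x and P_2(x) = -2 - 2/x - 6/x^2.
x = 0 is a singular point because the y'-coefficient -2 + 2/x has a pole at x = 0 and the y-coefficient -2 - 2/x - 6/x^2 has a pole at x = 0.
It is a regular singular point because x P_1(x) = p(x) = 2 - 2x and x^2 P_2(x) = q(x) = -2x^2 - 2x - 6 are polynomials, hence analytic at x = 0.
p(0) = 2,  q(0) = -6.
Indicial equation: r(r-1) + p(0) r + q(0) = 0, i.e. r^2 + (p(0) - 1) r + q(0) = 0, i.e. r^2 + 1 r - 6 = 0.
Discriminant: (1)^2 - 4(-6) = 25, so r = (-1 ± 5)/2.
Solving: r_1 = 2, r_2 = -3.

indicial: r^2 + 1 r - 6 = 0; roots r_1 = 2, r_2 = -3


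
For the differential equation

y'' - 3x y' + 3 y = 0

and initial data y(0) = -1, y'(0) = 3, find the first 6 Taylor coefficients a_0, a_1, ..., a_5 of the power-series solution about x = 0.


Ansatz: y(x) = sum_{n>=0} a_n x^n, so y'(x) = sum_{n>=1} n a_n x^(n-1) and y''(x) = sum_{n>=2} n(n-1) a_n x^(n-2).
Substitute into P(x) y'' + Q(x) y' + R(x) y = 0 with P(x) = 1, Q(x) = -3x, R(x) = 3, and match powers of x.
Initial conditions: a_0 = -1, a_1 = 3.
Setting the coefficient of each power of x to zero and solving order by order (substituting the coefficients already found):
  x^0: 2 a_2 + 3 a_0 = 0  ->  2 a_2 = -3 a_0 = 3  ->  a_2 = 3/2
  x^1: 6 a_3 = 0  ->  a_3 = 0
  x^2: 12 a_4 - 3 a_2 = 0  ->  12 a_4 = 3 a_2 = 9/2  ->  a_4 = 3/8
  x^3: 20 a_5 - 6 a_3 = 0  ->  20 a_5 = 6 a_3 = 0  ->  a_5 = 0
Truncated series: y(x) = -1 + 3 x + (3/2) x^2 + (3/8) x^4 + O(x^6).

a_0 = -1; a_1 = 3; a_2 = 3/2; a_3 = 0; a_4 = 3/8; a_5 = 0


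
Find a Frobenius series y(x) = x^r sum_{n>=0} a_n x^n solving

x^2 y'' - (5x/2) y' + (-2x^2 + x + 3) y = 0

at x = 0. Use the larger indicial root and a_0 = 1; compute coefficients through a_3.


Write in Frobenius form y'' + (p(x)/x) y' + (q(x)/x^2) y = 0:
  p(x) = -5/2,  q(x) = -2x^2 + x + 3.
Indicial equation: r(r-1) + (-5/2) r + (3) = 0 -> roots r_1 = 2, r_2 = 3/2.
Take r = r_1 = 2. Let y(x) = x^r sum_{n>=0} a_n x^n with a_0 = 1.
Substitute y = x^r sum a_n x^n and match x^{r+n}. The recurrence is
  D(n) a_n + 1 a_{n-1} - 2 a_{n-2} = 0,  where D(n) = (r+n)(r+n-1) + (-5/2)(r+n) + (3).
  a_n = [-1 a_{n-1} + 2 a_{n-2}] / D(n).
Since the indicial polynomial factors as (r - r_1)(r - r_2), D(n) = (r_1 + n - r_1)(r_1 + n - r_2) = n(n + 1/2).
Evaluating step by step (a_0 = 1):
  n = 1: D(1) = 1(1 + 1/2) = 3/2; numerator = -1(1) = -1; a_1 = (-1)/(3/2) = -2/3
  n = 2: D(2) = 2(2 + 1/2) = 5; numerator = -1(-2/3) + 2(1) = 8/3; a_2 = (8/3)/(5) = 8/15
  n = 3: D(3) = 3(3 + 1/2) = 21/2; numerator = -1(8/15) + 2(-2/3) = -28/15; a_3 = (-28/15)/(21/2) = -8/45

r = 2; a_0 = 1; a_1 = -2/3; a_2 = 8/15; a_3 = -8/45


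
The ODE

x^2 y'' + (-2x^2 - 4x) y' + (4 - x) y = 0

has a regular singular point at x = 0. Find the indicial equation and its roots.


Divide by x^2 to reach normal form y'' + P_1(x) y' + P_2(x) y = 0 with P_1(x) = -2 - 4/x and P_2(x) = -1/x + 4/x^2.
x = 0 is a singular point because the y'-coefficient -2 - 4/x has a pole at x = 0 and the y-coefficient -1/x + 4/x^2 has a pole at x = 0.
It is a regular singular point because x P_1(x) = p(x) = -2x - 4 and x^2 P_2(x) = q(x) = 4 - x are polynomials, hence analytic at x = 0.
p(0) = -4,  q(0) = 4.
Indicial equation: r(r-1) + p(0) r + q(0) = 0, i.e. r^2 + (p(0) - 1) r + q(0) = 0, i.e. r^2 - 5 r + 4 = 0.
Discriminant: (-5)^2 - 4(4) = 9, so r = (5 ± 3)/2.
Solving: r_1 = 4, r_2 = 1.

indicial: r^2 - 5 r + 4 = 0; roots r_1 = 4, r_2 = 1


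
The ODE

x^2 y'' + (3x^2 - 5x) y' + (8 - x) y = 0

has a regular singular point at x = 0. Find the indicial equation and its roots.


Divide by x^2 to reach normal form y'' + P_1(x) y' + P_2(x) y = 0 with P_1(x) = 3 - 5/x and P_2(x) = -1/x + 8/x^2.
x = 0 is a singular point because the y'-coefficient 3 - 5/x has a pole at x = 0 and the y-coefficient -1/x + 8/x^2 has a pole at x = 0.
It is a regular singular point because x P_1(x) = p(x) = 3x - 5 and x^2 P_2(x) = q(x) = 8 - x are polynomials, hence analytic at x = 0.
p(0) = -5,  q(0) = 8.
Indicial equation: r(r-1) + p(0) r + q(0) = 0, i.e. r^2 + (p(0) - 1) r + q(0) = 0, i.e. r^2 - 6 r + 8 = 0.
Discriminant: (-6)^2 - 4(8) = 4, so r = (6 ± 2)/2.
Solving: r_1 = 4, r_2 = 2.

indicial: r^2 - 6 r + 8 = 0; roots r_1 = 4, r_2 = 2


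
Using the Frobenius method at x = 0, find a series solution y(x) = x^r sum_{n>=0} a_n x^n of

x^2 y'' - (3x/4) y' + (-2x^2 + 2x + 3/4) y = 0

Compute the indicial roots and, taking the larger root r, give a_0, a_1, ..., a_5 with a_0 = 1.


Write in Frobenius form y'' + (p(x)/x) y' + (q(x)/x^2) y = 0:
  p(x) = -3/4,  q(x) = -2x^2 + 2x + 3/4.
Indicial equation: r(r-1) + (-3/4) r + (3/4) = 0 -> roots r_1 = 1, r_2 = 3/4.
Take r = r_1 = 1. Let y(x) = x^r sum_{n>=0} a_n x^n with a_0 = 1.
Substitute y = x^r sum a_n x^n and match x^{r+n}. The recurrence is
  D(n) a_n + 2 a_{n-1} - 2 a_{n-2} = 0,  where D(n) = (r+n)(r+n-1) + (-3/4)(r+n) + (3/4).
  a_n = [-2 a_{n-1} + 2 a_{n-2}] / D(n).
Since the indicial polynomial factors as (r - r_1)(r - r_2), D(n) = (r_1 + n - r_1)(r_1 + n - r_2) = n(n + 1/4).
Evaluating step by step (a_0 = 1):
  n = 1: D(1) = 1(1 + 1/4) = 5/4; numerator = -2(1) = -2; a_1 = (-2)/(5/4) = -8/5
  n = 2: D(2) = 2(2 + 1/4) = 9/2; numerator = -2(-8/5) + 2(1) = 26/5; a_2 = (26/5)/(9/2) = 52/45
  n = 3: D(3) = 3(3 + 1/4) = 39/4; numerator = -2(52/45) + 2(-8/5) = -248/45; a_3 = (-248/45)/(39/4) = -992/1755
  n = 4: D(4) = 4(4 + 1/4) = 17; numerator = -2(-992/1755) + 2(52/45) = 1208/351; a_4 = (1208/351)/(17) = 1208/5967
  n = 5: D(5) = 5(5 + 1/4) = 105/4; numerator = -2(1208/5967) + 2(-992/1755) = -45808/29835; a_5 = (-45808/29835)/(105/4) = -26176/447525

r = 1; a_0 = 1; a_1 = -8/5; a_2 = 52/45; a_3 = -992/1755; a_4 = 1208/5967; a_5 = -26176/447525


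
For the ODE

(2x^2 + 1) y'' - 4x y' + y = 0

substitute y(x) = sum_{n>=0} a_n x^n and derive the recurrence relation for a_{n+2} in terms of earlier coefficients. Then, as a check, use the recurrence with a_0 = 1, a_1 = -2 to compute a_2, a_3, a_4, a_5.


Substitute y = sum_n a_n x^n.
(1 + 2 x^2) y'' contributes (n+2)(n+1) a_{n+2} + 2 n(n-1) a_n at x^n.
-4 x y'(x) contributes -4 n a_n at x^n.
y(x) contributes 1 a_n at x^n.
Matching x^n: (n+2)(n+1) a_{n+2} + (2 n(n-1) - 4 n + 1) a_n = 0.
Thus a_{n+2} = (-2 n(n-1) + 4 n - 1) / ((n+1)(n+2)) * a_n.

Check with a_0 = 1, a_1 = -2 (apply the recurrence for n = 0, 1, 2, 3): a_0 = 1, a_1 = -2, a_2 = -1/2, a_3 = -1, a_4 = -1/8, a_5 = 1/20.

a_(n+2) = (-2 n(n-1) + 4 n - 1) / ((n+1)(n+2)) * a_n; check: a_0 = 1, a_1 = -2, a_2 = -1/2, a_3 = -1, a_4 = -1/8, a_5 = 1/20


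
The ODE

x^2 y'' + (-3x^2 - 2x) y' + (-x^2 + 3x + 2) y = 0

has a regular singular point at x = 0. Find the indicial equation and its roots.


Divide by x^2 to reach normal form y'' + P_1(x) y' + P_2(x) y = 0 with P_1(x) = -3 - 2/x and P_2(x) = -1 + 3/x + 2/x^2.
x = 0 is a singular point because the y'-coefficient -3 - 2/x has a pole at x = 0 and the y-coefficient -1 + 3/x + 2/x^2 has a pole at x = 0.
It is a regular singular point because x P_1(x) = p(x) = -3x - 2 and x^2 P_2(x) = q(x) = -x^2 + 3x + 2 are polynomials, hence analytic at x = 0.
p(0) = -2,  q(0) = 2.
Indicial equation: r(r-1) + p(0) r + q(0) = 0, i.e. r^2 + (p(0) - 1) r + q(0) = 0, i.e. r^2 - 3 r + 2 = 0.
Discriminant: (-3)^2 - 4(2) = 1, so r = (3 ± 1)/2.
Solving: r_1 = 2, r_2 = 1.

indicial: r^2 - 3 r + 2 = 0; roots r_1 = 2, r_2 = 1


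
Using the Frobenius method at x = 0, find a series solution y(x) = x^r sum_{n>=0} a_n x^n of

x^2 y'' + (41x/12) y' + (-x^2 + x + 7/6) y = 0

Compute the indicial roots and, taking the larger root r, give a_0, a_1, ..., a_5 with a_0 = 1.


Write in Frobenius form y'' + (p(x)/x) y' + (q(x)/x^2) y = 0:
  p(x) = 41/12,  q(x) = -x^2 + x + 7/6.
Indicial equation: r(r-1) + (41/12) r + (7/6) = 0 -> roots r_1 = -2/3, r_2 = -7/4.
Take r = r_1 = -2/3. Let y(x) = x^r sum_{n>=0} a_n x^n with a_0 = 1.
Substitute y = x^r sum a_n x^n and match x^{r+n}. The recurrence is
  D(n) a_n + 1 a_{n-1} - 1 a_{n-2} = 0,  where D(n) = (r+n)(r+n-1) + (41/12)(r+n) + (7/6).
  a_n = [-1 a_{n-1} + 1 a_{n-2}] / D(n).
Since the indicial polynomial factors as (r - r_1)(r - r_2), D(n) = (r_1 + n - r_1)(r_1 + n - r_2) = n(n + 13/12).
Evaluating step by step (a_0 = 1):
  n = 1: D(1) = 1(1 + 13/12) = 25/12; numerator = -1(1) = -1; a_1 = (-1)/(25/12) = -12/25
  n = 2: D(2) = 2(2 + 13/12) = 37/6; numerator = -1(-12/25) + 1(1) = 37/25; a_2 = (37/25)/(37/6) = 6/25
  n = 3: D(3) = 3(3 + 13/12) = 49/4; numerator = -1(6/25) + 1(-12/25) = -18/25; a_3 = (-18/25)/(49/4) = -72/1225
  n = 4: D(4) = 4(4 + 13/12) = 61/3; numerator = -1(-72/1225) + 1(6/25) = 366/1225; a_4 = (366/1225)/(61/3) = 18/1225
  n = 5: D(5) = 5(5 + 13/12) = 365/12; numerator = -1(18/1225) + 1(-72/1225) = -18/245; a_5 = (-18/245)/(365/12) = -216/89425

r = -2/3; a_0 = 1; a_1 = -12/25; a_2 = 6/25; a_3 = -72/1225; a_4 = 18/1225; a_5 = -216/89425


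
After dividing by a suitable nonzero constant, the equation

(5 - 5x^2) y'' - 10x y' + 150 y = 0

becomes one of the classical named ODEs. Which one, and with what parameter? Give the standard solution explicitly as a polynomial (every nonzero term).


All three coefficients share the factor 5; dividing through by 5 gives  (1 - x^2) y'' - 2x y' + 30 y = 0.
This matches the Legendre equation (1 - x^2) y'' - 2x y' + n(n+1) y = 0 (note the -2x y' term) with n(n+1) = 30, so n = 5; the polynomial solution is P_5(x).
With y = sum_k a_k x^k, matching x^k gives (k+2)(k+1) a_{k+2} = [k(k+1) - n(n+1)] a_k = (k - 5)(k + 6) a_k. The right side vanishes at k = 5, so the series with the parity of 5 terminates at degree 5.
Standard normalization (P_n(1) = 1): leading coefficient (2n)!/(2^n (n!)^2) = 3628800/(32*14400) = 63/8, so a_5 = 63/8. Work downward with a_k = (k+1)(k+2) a_{k+2} / ((k - 5)(k + 6)):
  a_3 = (4)(5)(63/8) / ((3 - 5)(3 + 6)) = (315/2)/(-18) = -35/4
  a_1 = (2)(3)(-35/4) / ((1 - 5)(1 + 6)) = (-105/2)/(-28) = 15/8
Hence P_5(x) = 63 x^5/8 - 35 x^3/4 + 15 x/8.

P_5(x); series = 63 x^5/8 - 35 x^3/4 + 15 x/8


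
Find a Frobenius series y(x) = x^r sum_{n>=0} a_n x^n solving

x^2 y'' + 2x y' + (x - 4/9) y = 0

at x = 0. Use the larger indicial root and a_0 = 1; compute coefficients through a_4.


Write in Frobenius form y'' + (p(x)/x) y' + (q(x)/x^2) y = 0:
  p(x) = 2,  q(x) = x - 4/9.
Indicial equation: r(r-1) + (2) r + (-4/9) = 0 -> roots r_1 = 1/3, r_2 = -4/3.
Take r = r_1 = 1/3. Let y(x) = x^r sum_{n>=0} a_n x^n with a_0 = 1.
Substitute y = x^r sum a_n x^n and match x^{r+n}. The recurrence is
  D(n) a_n + 1 a_{n-1} = 0,  where D(n) = (r+n)(r+n-1) + (2)(r+n) + (-4/9).
  a_n = -1 / D(n) * a_{n-1}.
Since the indicial polynomial factors as (r - r_1)(r - r_2), D(n) = (r_1 + n - r_1)(r_1 + n - r_2) = n(n + 5/3).
Evaluating step by step (a_0 = 1):
  n = 1: D(1) = 1(1 + 5/3) = 8/3; numerator = -1(1) = -1; a_1 = (-1)/(8/3) = -3/8
  n = 2: D(2) = 2(2 + 5/3) = 22/3; numerator = -1(-3/8) = 3/8; a_2 = (3/8)/(22/3) = 9/176
  n = 3: D(3) = 3(3 + 5/3) = 14; numerator = -1(9/176) = -9/176; a_3 = (-9/176)/(14) = -9/2464
  n = 4: D(4) = 4(4 + 5/3) = 68/3; numerator = -1(-9/2464) = 9/2464; a_4 = (9/2464)/(68/3) = 27/167552

r = 1/3; a_0 = 1; a_1 = -3/8; a_2 = 9/176; a_3 = -9/2464; a_4 = 27/167552


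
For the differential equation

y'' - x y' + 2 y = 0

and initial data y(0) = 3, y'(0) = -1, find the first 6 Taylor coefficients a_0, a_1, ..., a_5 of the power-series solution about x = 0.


Ansatz: y(x) = sum_{n>=0} a_n x^n, so y'(x) = sum_{n>=1} n a_n x^(n-1) and y''(x) = sum_{n>=2} n(n-1) a_n x^(n-2).
Substitute into P(x) y'' + Q(x) y' + R(x) y = 0 with P(x) = 1, Q(x) = -x, R(x) = 2, and match powers of x.
Initial conditions: a_0 = 3, a_1 = -1.
Setting the coefficient of each power of x to zero and solving order by order (substituting the coefficients already found):
  x^0: 2 a_2 + 2 a_0 = 0  ->  2 a_2 = -2 a_0 = -6  ->  a_2 = -3
  x^1: 6 a_3 + a_1 = 0  ->  6 a_3 = -a_1 = 1  ->  a_3 = 1/6
  x^2: 12 a_4 = 0  ->  a_4 = 0
  x^3: 20 a_5 - a_3 = 0  ->  20 a_5 = a_3 = 1/6  ->  a_5 = 1/120
Truncated series: y(x) = 3 - x - 3 x^2 + (1/6) x^3 + (1/120) x^5 + O(x^6).

a_0 = 3; a_1 = -1; a_2 = -3; a_3 = 1/6; a_4 = 0; a_5 = 1/120
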